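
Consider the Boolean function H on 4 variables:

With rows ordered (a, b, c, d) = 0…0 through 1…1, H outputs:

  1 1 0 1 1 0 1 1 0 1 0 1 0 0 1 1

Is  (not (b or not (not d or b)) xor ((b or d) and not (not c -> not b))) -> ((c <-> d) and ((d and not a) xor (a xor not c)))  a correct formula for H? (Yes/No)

Check the formula against H row by row:
  a=0, b=0, c=0, d=0: formula gives 1, H = 1 ✓
  a=0, b=0, c=0, d=1: formula gives 1, H = 1 ✓
  a=0, b=0, c=1, d=0: formula gives 0, H = 0 ✓
  a=0, b=0, c=1, d=1: formula gives 1, H = 1 ✓
  … (the remaining 12 rows also agree.)
No disagreement on any input; they are logically equivalent.

Yes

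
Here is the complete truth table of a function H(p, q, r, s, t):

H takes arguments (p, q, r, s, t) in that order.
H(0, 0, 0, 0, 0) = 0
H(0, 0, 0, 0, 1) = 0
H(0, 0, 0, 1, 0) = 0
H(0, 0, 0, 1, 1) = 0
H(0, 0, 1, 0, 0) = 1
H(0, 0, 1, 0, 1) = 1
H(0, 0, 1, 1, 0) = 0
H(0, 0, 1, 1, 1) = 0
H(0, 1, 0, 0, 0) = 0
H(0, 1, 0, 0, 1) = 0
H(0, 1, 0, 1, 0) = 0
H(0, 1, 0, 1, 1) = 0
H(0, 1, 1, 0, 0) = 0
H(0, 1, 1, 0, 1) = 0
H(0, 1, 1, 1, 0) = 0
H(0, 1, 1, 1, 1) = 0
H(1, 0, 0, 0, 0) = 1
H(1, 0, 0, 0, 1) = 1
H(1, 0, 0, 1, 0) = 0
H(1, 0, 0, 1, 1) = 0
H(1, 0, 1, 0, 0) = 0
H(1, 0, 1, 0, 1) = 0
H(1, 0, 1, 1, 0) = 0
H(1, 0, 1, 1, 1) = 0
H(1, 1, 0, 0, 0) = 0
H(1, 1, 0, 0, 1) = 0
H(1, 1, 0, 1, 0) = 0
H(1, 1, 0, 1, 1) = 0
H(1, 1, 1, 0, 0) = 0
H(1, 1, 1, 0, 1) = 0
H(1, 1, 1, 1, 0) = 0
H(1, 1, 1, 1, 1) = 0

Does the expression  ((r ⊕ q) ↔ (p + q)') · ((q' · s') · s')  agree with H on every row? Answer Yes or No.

Check the formula against H row by row:
  p=0, q=0, r=0, s=0, t=0: formula gives 0, H = 0 ✓
  p=0, q=0, r=0, s=0, t=1: formula gives 0, H = 0 ✓
  p=0, q=0, r=0, s=1, t=0: formula gives 0, H = 0 ✓
  p=0, q=0, r=0, s=1, t=1: formula gives 0, H = 0 ✓
  … (the remaining 28 rows also agree.)
All 32 rows match — the expression computes H exactly.

Yes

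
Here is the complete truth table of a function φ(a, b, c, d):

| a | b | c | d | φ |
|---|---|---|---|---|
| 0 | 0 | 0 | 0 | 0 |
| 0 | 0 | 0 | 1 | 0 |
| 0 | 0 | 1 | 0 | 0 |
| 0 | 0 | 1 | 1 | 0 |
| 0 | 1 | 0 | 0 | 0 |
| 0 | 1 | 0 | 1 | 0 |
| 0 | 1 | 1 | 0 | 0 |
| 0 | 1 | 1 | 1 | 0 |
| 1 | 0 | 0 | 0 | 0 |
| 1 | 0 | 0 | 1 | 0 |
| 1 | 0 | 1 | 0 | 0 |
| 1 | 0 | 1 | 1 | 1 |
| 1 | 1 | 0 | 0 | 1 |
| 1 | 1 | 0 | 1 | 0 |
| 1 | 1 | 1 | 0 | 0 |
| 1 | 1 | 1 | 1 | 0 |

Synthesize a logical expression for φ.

φ(a, b, c, d) = (((a ∧ ¬b) ∧ c) ∧ d) ∨ (((a ∧ b) ∧ ¬c) ∧ ¬d)

The 1-rows are (1,0,1,1), (1,1,0,0). Each contributes one minterm — a·¬b·c·d; a·b·¬c·¬d — and their disjunction is a sum-of-products form of φ.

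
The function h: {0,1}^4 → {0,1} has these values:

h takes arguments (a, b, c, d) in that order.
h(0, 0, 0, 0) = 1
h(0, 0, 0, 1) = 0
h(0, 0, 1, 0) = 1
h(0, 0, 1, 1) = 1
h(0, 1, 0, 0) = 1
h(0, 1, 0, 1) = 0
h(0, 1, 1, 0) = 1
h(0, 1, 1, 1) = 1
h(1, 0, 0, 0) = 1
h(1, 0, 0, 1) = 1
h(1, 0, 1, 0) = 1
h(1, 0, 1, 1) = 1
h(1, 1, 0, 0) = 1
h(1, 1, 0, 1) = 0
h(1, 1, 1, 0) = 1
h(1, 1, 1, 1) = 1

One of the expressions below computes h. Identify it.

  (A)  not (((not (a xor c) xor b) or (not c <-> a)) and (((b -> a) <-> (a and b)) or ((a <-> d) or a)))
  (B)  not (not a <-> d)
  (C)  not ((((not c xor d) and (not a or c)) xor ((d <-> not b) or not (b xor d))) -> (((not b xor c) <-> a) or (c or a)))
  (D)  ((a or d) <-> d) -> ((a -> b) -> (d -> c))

(A) fails at (0,0,0,0): the formula yields 0, h is 1.
(B) fails at (0,0,1,1): the formula yields 0, h is 1.
(C) fails at (0,0,0,0): the formula yields 0, h is 1.
That leaves (D). Evaluating it on every row reproduces the table of h exactly.

D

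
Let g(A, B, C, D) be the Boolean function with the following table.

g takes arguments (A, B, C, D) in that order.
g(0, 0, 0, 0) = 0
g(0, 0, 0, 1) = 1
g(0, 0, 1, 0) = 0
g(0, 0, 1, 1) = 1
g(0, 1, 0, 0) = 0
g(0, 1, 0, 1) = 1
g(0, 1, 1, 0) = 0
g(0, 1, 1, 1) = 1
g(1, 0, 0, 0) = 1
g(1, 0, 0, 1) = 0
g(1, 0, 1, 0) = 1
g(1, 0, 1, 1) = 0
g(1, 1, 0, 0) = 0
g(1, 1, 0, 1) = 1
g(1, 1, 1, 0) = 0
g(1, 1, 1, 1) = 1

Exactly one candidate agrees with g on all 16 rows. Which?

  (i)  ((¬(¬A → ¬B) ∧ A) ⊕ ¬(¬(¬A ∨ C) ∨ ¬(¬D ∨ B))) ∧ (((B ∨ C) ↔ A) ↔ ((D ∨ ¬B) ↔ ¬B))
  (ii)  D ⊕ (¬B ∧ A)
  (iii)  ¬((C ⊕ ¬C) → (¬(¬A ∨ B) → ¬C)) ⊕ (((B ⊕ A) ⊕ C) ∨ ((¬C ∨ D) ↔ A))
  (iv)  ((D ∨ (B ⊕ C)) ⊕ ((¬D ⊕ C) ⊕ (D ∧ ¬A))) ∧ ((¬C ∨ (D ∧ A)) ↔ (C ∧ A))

(i): at (0,0,0,0) it gives 1, but g = 0 — eliminated.
(iii): at (0,0,0,1) it gives 0, but g = 1 — eliminated.
(iv): at (0,0,0,1) it gives 0, but g = 1 — eliminated.
(ii) is the remaining candidate, and it agrees with g on all 16 inputs.

ii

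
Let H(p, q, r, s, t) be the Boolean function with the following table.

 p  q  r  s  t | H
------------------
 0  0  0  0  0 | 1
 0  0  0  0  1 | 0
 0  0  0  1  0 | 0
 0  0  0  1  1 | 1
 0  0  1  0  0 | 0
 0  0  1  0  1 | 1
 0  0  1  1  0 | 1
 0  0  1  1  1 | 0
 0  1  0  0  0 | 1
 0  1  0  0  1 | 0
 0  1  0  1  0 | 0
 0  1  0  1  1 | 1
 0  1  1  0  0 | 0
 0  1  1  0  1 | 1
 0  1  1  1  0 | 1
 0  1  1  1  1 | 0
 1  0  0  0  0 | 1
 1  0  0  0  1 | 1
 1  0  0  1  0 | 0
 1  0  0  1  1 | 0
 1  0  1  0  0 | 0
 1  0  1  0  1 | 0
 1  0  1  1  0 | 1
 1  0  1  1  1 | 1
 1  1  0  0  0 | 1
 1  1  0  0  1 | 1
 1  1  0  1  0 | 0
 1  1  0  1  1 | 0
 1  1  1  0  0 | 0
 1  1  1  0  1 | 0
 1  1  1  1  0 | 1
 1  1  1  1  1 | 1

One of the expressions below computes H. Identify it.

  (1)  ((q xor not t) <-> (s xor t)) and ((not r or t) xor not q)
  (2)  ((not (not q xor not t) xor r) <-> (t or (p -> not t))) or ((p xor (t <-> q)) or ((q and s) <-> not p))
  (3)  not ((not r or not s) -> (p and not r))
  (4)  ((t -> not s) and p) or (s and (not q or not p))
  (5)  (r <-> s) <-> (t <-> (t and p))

(1) disagrees with H on (0,0,0,0,0) (formula → 0, table → 1); rule it out.
(2) disagrees with H on (0,0,0,1,0) (formula → 1, table → 0); rule it out.
(3) disagrees with H on (0,0,0,0,1) (formula → 1, table → 0); rule it out.
(4) disagrees with H on (0,0,0,0,0) (formula → 0, table → 1); rule it out.
Only (5) survives; checking it on all 32 rows confirms it matches H.

5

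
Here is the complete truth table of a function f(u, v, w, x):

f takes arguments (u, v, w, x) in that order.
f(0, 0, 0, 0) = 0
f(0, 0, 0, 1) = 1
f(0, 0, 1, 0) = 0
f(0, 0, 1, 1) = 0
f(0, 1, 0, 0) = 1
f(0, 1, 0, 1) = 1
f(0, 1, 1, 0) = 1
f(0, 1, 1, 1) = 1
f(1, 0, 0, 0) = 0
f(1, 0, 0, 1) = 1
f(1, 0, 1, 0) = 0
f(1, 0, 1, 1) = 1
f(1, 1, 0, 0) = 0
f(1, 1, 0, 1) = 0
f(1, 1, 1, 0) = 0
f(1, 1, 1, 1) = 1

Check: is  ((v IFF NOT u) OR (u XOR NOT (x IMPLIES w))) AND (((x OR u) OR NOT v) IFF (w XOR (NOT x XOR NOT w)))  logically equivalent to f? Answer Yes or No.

Yes

Check the formula against f row by row:
  u=0, v=0, w=0, x=0: formula gives 0, f = 0 ✓
  u=0, v=0, w=0, x=1: formula gives 1, f = 1 ✓
  u=0, v=0, w=1, x=0: formula gives 0, f = 0 ✓
  u=0, v=0, w=1, x=1: formula gives 0, f = 0 ✓
  …and likewise for the remaining 12 rows.
No disagreement on any input; they are logically equivalent.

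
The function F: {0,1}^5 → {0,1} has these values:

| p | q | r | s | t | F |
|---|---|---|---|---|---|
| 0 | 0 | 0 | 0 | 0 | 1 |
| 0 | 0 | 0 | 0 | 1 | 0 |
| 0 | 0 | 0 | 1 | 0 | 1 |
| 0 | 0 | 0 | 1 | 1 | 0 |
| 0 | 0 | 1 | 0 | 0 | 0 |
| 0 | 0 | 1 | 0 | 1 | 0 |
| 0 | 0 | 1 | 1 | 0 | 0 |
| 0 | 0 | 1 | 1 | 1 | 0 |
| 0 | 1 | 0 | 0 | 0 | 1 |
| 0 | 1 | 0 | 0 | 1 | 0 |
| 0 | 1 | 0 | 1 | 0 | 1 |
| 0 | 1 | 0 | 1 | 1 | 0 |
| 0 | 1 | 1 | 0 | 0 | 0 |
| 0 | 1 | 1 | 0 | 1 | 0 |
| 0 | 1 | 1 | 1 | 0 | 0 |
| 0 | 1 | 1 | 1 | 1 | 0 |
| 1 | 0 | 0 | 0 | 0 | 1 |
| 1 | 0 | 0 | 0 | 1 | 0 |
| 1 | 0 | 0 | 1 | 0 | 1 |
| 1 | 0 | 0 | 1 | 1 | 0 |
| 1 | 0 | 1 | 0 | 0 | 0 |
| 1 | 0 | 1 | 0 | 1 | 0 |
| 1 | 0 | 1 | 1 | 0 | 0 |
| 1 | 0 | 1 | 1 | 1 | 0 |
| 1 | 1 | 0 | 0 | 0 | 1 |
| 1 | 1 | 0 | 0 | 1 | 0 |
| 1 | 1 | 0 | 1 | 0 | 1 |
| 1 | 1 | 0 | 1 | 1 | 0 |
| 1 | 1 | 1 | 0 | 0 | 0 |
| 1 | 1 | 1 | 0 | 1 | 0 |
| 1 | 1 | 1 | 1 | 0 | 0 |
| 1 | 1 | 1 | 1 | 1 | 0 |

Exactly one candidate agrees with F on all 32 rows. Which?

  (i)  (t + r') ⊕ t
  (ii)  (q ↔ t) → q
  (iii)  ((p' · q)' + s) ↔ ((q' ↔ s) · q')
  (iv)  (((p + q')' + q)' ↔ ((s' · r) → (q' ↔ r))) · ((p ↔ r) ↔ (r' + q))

i

(ii) fails at (0,0,0,0,0): the formula yields 0, F is 1.
(iii) fails at (0,0,0,0,0): the formula yields 0, F is 1.
(iv) fails at (0,0,0,0,1): the formula yields 1, F is 0.
Only (i) survives; checking it on all 32 rows confirms it matches F.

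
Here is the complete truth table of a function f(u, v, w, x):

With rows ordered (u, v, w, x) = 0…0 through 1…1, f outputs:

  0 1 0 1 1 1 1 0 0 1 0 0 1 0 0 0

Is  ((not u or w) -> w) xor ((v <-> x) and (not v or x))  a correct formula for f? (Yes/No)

No

Test each input against both f and the formula:
  u=0, v=0, w=0, x=0: formula gives 1, but f = 0 ✗
A single disagreement suffices: at (0,0,0,0) they differ, so the formula does not compute f.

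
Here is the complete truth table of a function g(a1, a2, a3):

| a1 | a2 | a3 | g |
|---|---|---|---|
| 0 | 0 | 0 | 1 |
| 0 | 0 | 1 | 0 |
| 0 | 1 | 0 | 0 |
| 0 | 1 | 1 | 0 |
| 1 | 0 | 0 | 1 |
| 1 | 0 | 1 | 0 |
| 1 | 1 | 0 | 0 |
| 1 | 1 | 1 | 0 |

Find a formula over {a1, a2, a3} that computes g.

g=1 on 2 inputs: (0,0,0), (1,0,0). Reading each as a conjunction of literals (¬a1·¬a2·¬a3, a1·¬a2·¬a3) and taking the OR gives the canonical DNF.

g(a1, a2, a3) = ((~a1 & ~a2) & ~a3) | ((a1 & ~a2) & ~a3)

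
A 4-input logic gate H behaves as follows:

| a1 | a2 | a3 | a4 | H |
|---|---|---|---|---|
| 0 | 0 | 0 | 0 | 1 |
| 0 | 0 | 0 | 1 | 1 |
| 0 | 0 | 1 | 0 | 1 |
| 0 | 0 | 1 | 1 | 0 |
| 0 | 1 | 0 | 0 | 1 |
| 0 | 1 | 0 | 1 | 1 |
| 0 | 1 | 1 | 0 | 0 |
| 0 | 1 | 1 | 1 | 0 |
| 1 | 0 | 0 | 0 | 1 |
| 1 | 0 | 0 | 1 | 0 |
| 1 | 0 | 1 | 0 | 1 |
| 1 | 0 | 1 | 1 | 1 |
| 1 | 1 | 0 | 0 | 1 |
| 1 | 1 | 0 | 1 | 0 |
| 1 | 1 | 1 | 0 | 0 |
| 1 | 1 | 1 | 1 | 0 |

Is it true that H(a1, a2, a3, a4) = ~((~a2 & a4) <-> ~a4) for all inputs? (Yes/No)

No

Check the formula against H row by row:
  a1=0, a2=0, a3=0, a4=0: formula gives 1, H = 1 ✓
  a1=0, a2=0, a3=0, a4=1: formula gives 1, H = 1 ✓
  a1=0, a2=0, a3=1, a4=0: formula gives 1, H = 1 ✓
  a1=0, a2=0, a3=1, a4=1: formula gives 1, but H = 0 ✗
Since they disagree at (0,0,1,1), the expression is not a correct formula for H.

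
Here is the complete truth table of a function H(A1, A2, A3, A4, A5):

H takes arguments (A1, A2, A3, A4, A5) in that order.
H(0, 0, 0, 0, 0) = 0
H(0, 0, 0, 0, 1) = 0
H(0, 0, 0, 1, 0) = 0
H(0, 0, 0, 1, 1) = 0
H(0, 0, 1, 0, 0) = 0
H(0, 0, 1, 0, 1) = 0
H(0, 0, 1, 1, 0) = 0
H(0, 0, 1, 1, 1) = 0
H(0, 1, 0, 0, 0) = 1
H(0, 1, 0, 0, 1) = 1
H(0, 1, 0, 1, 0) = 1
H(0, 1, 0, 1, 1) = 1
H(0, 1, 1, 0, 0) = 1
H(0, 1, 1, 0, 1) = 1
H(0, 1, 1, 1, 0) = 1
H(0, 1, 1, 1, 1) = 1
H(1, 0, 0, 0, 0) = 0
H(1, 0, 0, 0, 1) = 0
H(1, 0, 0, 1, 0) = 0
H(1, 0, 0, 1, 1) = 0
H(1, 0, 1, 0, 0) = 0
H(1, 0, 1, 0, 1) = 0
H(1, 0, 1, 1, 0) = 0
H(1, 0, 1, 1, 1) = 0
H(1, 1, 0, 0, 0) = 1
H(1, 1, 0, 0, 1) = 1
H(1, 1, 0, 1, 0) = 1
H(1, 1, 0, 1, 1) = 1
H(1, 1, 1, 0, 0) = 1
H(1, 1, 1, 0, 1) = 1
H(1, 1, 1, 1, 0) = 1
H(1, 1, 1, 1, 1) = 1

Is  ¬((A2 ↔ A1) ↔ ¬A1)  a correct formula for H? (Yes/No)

Test each input against both H and the formula:
  A1=0, A2=0, A3=0, A4=0, A5=0: formula gives 0, H = 0 ✓
  A1=0, A2=0, A3=0, A4=0, A5=1: formula gives 0, H = 0 ✓
  A1=0, A2=0, A3=0, A4=1, A5=0: formula gives 0, H = 0 ✓
  A1=0, A2=0, A3=0, A4=1, A5=1: formula gives 0, H = 0 ✓
  …and likewise for the remaining 28 rows.
Every row agrees, so the formula is equivalent.

Yes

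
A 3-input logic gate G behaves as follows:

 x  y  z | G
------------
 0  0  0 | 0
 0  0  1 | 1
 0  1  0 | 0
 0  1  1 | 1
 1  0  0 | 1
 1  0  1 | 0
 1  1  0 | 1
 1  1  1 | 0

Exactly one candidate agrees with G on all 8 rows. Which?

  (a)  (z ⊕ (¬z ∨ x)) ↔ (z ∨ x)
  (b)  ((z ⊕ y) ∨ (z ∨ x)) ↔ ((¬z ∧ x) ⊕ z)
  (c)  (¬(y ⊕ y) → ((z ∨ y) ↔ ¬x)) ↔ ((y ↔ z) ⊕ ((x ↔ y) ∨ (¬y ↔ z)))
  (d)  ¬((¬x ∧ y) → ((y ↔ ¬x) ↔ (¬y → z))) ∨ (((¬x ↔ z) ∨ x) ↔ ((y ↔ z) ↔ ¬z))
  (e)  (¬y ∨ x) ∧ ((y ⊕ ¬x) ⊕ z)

(b): at (0,0,0) it gives 1, but G = 0 — eliminated.
(c): at (0,0,0) it gives 1, but G = 0 — eliminated.
(d): at (0,1,0) it gives 1, but G = 0 — eliminated.
(e): at (0,0,0) it gives 1, but G = 0 — eliminated.
Only (a) survives; checking it on all 8 rows confirms it matches G.

a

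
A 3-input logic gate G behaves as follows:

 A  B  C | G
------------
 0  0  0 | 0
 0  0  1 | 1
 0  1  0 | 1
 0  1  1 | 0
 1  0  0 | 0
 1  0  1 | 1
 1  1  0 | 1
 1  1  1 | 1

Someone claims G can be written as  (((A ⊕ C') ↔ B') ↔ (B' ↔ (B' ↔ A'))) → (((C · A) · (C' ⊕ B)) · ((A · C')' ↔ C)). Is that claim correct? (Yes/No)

Yes

Test each input against both G and the formula:
  A=0, B=0, C=0: formula gives 0, G = 0 ✓
  A=0, B=0, C=1: formula gives 1, G = 1 ✓
  A=0, B=1, C=0: formula gives 1, G = 1 ✓
  A=0, B=1, C=1: formula gives 0, G = 0 ✓
  A=1, B=0, C=0: formula gives 0, G = 0 ✓
  … (the remaining 3 rows also agree.)
Every row agrees, so the formula is equivalent.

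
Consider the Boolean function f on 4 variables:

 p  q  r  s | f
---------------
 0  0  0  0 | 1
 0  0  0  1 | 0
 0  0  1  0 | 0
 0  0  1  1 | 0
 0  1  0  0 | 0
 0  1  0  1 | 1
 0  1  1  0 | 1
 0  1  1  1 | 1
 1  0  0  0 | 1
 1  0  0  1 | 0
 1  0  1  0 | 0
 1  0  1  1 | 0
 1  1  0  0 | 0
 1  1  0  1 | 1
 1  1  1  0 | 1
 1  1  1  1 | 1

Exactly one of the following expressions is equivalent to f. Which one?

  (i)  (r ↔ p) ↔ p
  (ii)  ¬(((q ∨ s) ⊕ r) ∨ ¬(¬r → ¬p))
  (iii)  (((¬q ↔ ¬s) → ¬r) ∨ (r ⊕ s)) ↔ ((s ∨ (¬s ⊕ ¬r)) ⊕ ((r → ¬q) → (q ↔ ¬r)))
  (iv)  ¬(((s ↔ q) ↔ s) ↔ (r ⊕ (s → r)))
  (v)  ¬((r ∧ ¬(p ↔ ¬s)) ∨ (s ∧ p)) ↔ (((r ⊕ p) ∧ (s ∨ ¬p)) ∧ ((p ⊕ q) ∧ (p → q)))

iv

(i) fails at (0,0,0,0): the formula yields 0, f is 1.
(ii) fails at (0,0,1,1): the formula yields 1, f is 0.
(iii) fails at (0,0,0,0): the formula yields 0, f is 1.
(v) fails at (0,0,0,0): the formula yields 0, f is 1.
That leaves (iv). Evaluating it on every row reproduces the table of f exactly.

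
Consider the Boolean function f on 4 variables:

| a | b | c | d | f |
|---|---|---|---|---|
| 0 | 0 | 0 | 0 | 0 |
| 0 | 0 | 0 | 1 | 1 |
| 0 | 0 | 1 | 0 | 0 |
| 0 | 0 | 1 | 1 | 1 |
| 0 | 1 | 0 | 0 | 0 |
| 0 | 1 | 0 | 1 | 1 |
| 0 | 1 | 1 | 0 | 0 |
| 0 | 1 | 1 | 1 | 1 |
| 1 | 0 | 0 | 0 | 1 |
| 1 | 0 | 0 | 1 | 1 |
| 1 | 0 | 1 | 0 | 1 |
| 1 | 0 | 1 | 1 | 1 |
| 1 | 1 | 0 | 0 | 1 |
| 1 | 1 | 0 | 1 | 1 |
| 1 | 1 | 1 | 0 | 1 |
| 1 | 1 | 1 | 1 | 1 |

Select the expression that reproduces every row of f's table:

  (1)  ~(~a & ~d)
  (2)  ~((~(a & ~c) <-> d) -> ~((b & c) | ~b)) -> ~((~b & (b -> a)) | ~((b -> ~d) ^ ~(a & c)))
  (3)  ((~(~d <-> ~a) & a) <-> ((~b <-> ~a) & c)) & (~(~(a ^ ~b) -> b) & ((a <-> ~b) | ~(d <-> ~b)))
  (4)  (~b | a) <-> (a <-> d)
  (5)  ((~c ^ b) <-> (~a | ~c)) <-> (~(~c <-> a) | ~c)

1

(2): at (0,0,0,0) it gives 1, but f = 0 — eliminated.
(3): at (0,0,0,1) it gives 0, but f = 1 — eliminated.
(4): at (0,0,0,0) it gives 1, but f = 0 — eliminated.
(5): at (0,0,0,0) it gives 1, but f = 0 — eliminated.
Only (1) survives; checking it on all 16 rows confirms it matches f.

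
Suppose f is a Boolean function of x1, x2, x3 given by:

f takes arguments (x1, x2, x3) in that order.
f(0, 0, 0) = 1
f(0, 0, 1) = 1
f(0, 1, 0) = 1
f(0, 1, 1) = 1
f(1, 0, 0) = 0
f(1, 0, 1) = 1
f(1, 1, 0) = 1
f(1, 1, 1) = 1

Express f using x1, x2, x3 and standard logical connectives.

f is 0 on exactly one input, (1,0,0), whose minterm is x1·¬x2·¬x3. So f is the negation of that single conjunction.

f(x1, x2, x3) = ¬((x1 ∧ ¬x2) ∧ ¬x3)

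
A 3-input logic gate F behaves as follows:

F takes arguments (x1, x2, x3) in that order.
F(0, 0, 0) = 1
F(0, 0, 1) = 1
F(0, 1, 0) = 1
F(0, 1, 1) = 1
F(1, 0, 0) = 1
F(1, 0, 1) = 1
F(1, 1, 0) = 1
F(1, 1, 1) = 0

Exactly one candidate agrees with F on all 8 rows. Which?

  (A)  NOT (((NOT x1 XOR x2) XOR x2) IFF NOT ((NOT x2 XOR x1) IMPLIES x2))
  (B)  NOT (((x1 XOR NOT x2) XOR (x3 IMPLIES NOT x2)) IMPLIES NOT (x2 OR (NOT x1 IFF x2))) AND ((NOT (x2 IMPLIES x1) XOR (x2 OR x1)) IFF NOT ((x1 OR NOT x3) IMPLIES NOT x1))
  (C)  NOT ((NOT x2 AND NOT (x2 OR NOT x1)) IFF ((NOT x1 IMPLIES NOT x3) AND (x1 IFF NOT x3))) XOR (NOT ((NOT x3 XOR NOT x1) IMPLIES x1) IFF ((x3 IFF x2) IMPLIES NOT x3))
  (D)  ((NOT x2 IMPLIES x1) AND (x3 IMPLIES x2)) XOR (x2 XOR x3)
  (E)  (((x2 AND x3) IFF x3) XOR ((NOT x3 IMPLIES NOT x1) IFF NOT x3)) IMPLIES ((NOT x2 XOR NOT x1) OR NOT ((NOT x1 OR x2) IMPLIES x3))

E

(A) fails at (0,0,0): the formula yields 0, F is 1.
(B) fails at (0,0,0): the formula yields 0, F is 1.
(C) fails at (0,0,0): the formula yields 0, F is 1.
(D) fails at (0,0,0): the formula yields 0, F is 1.
(E) is the remaining candidate, and it agrees with F on all 8 inputs.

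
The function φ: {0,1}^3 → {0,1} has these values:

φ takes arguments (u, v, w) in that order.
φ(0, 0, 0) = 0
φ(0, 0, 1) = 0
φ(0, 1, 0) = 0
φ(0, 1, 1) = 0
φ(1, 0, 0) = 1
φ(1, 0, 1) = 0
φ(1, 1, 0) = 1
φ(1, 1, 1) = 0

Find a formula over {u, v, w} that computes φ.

φ=1 on 2 inputs: (1,0,0), (1,1,0). Reading each as a conjunction of literals (u·¬v·¬w, u·v·¬w) and taking the OR gives the canonical DNF.

φ(u, v, w) = ((u & ~v) & ~w) | ((u & v) & ~w)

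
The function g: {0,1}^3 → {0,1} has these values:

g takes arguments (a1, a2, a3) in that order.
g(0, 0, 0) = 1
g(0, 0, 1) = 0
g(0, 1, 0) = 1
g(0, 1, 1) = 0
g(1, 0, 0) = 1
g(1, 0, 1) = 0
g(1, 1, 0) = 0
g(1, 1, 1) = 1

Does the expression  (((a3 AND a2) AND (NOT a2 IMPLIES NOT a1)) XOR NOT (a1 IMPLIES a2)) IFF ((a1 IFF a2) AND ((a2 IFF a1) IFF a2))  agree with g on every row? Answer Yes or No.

No

Check the formula against g row by row:
  a1=0, a2=0, a3=0: formula gives 1, g = 1 ✓
  a1=0, a2=0, a3=1: formula gives 1, but g = 0 ✗
Row (0,0,1) is a counterexample, so the formula is not equivalent to g.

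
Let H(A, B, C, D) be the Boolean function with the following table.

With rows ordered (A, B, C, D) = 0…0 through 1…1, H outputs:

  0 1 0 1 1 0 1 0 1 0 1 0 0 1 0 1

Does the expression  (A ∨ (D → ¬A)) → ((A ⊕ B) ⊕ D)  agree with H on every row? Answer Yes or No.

Test each input against both H and the formula:
  A=0, B=0, C=0, D=0: formula gives 0, H = 0 ✓
  A=0, B=0, C=0, D=1: formula gives 1, H = 1 ✓
  A=0, B=0, C=1, D=0: formula gives 0, H = 0 ✓
  A=0, B=0, C=1, D=1: formula gives 1, H = 1 ✓
  … (the remaining 12 rows also agree.)
Every row agrees, so the formula is equivalent.

Yes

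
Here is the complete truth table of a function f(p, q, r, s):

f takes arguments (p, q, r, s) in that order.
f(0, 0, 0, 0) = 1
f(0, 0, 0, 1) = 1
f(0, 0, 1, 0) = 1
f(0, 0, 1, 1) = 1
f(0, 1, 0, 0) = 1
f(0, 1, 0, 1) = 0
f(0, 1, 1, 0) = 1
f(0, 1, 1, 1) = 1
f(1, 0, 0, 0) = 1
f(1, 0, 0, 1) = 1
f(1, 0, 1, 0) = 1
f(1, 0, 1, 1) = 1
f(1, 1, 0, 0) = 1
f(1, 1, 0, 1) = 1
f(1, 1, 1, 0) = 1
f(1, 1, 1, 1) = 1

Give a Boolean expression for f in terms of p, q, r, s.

f(p, q, r, s) = NOT (((NOT p AND q) AND NOT r) AND s)

Only row (0,1,0,1) gives 0. So f is 1 everywhere except there — the complement of the minterm ¬p·q·¬r·s.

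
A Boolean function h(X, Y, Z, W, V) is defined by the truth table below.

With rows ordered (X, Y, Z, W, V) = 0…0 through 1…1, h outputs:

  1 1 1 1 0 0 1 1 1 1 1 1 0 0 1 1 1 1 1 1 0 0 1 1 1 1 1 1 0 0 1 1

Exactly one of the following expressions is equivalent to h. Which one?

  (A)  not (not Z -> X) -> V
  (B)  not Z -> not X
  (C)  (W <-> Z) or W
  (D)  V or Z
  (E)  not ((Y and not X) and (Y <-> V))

(A): at (0,0,0,0,0) it gives 0, but h = 1 — eliminated.
(B): at (0,0,1,0,0) it gives 1, but h = 0 — eliminated.
(D): at (0,0,0,0,0) it gives 0, but h = 1 — eliminated.
(E): at (0,0,1,0,0) it gives 1, but h = 0 — eliminated.
(C) is the remaining candidate, and it agrees with h on all 32 inputs.

C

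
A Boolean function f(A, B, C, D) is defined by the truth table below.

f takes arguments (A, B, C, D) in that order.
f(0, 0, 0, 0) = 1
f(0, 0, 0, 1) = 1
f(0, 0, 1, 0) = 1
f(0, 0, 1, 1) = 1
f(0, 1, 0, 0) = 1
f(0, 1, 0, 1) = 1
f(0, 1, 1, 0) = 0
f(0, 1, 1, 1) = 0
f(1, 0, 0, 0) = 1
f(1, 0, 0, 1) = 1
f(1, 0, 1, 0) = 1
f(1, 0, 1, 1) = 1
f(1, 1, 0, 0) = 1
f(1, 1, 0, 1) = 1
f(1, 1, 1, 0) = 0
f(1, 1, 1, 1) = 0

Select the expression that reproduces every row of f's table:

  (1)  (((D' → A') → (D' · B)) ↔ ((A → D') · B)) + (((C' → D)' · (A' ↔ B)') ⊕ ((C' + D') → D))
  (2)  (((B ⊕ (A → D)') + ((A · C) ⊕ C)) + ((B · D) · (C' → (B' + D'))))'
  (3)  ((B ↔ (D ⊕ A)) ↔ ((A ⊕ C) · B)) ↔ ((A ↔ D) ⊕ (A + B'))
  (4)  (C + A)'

3

(1) disagrees with f on (0,1,1,0) (formula → 1, table → 0); rule it out.
(2) disagrees with f on (0,0,1,0) (formula → 0, table → 1); rule it out.
(4) disagrees with f on (0,0,1,0) (formula → 0, table → 1); rule it out.
That leaves (3). Evaluating it on every row reproduces the table of f exactly.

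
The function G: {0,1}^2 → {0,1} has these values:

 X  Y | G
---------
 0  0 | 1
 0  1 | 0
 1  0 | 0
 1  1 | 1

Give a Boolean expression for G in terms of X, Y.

G(X, Y) = (NOT X AND NOT Y) OR (X AND Y)

The 1-rows are (0,0), (1,1). Each contributes one minterm — ¬X·¬Y; X·Y — and their disjunction is a sum-of-products form of G.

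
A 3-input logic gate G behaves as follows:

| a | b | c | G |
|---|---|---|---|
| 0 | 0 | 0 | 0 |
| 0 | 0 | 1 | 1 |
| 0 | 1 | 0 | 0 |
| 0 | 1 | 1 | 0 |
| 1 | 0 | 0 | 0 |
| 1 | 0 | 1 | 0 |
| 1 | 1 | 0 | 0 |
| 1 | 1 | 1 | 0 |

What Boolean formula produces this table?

G(a, b, c) = (not a and not b) and c

Only row (0,0,1) gives 1. That row's minterm ¬a·¬b·c is G directly.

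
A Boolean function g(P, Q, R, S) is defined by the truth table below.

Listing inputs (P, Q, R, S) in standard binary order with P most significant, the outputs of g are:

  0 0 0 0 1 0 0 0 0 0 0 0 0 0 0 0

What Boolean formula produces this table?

g is 1 on exactly one input, (0,1,0,0), whose minterm is ¬P·Q·¬R·¬S. So g is just that conjunction.

g(P, Q, R, S) = ((not P and Q) and not R) and not S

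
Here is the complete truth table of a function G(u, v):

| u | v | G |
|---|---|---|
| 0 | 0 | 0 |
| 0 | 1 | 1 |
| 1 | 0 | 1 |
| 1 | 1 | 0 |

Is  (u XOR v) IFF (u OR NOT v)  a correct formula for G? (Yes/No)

No

Evaluate (u XOR v) IFF (u OR NOT v) on each row and compare to G:
  u=0, v=0: formula gives 0, G = 0 ✓
  u=0, v=1: formula gives 0, but G = 1 ✗
A single disagreement suffices: at (0,1) they differ, so the formula does not compute G.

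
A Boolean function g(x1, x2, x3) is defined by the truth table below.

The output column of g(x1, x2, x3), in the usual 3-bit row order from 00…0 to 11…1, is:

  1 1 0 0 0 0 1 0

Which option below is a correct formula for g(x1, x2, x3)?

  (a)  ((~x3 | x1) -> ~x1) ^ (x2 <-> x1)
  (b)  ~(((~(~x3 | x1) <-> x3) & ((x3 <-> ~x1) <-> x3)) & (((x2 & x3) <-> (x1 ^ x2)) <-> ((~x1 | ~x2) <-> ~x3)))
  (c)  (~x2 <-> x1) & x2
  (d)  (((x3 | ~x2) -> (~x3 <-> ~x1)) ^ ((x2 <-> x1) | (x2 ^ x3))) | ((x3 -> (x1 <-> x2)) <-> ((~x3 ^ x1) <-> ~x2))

(a): at (0,0,0) it gives 0, but g = 1 — eliminated.
(b): at (0,0,0) it gives 0, but g = 1 — eliminated.
(c): at (0,0,0) it gives 0, but g = 1 — eliminated.
(d) is the remaining candidate, and it agrees with g on all 8 inputs.

d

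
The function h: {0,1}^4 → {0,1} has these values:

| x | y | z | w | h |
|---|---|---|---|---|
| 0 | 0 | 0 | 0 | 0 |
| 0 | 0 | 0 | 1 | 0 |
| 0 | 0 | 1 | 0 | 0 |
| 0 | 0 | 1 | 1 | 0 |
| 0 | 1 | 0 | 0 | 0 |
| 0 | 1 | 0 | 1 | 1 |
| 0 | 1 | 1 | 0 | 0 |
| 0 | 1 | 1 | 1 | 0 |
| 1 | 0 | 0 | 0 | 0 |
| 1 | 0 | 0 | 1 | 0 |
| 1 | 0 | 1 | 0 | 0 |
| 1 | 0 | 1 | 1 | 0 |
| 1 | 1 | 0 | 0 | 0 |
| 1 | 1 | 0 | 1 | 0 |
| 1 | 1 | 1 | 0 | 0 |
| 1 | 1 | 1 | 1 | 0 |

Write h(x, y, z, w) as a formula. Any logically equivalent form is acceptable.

h(x, y, z, w) = ((NOT x AND y) AND NOT z) AND w

h is 1 on exactly one input, (0,1,0,1), whose minterm is ¬x·y·¬z·w. So h is just that conjunction.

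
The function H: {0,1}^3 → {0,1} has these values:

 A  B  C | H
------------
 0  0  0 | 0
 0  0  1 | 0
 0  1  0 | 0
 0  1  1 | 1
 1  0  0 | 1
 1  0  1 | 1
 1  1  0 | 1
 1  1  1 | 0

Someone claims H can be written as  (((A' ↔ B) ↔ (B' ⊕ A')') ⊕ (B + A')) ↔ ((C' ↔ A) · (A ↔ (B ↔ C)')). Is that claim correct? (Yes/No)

Yes

Test each input against both H and the formula:
  A=0, B=0, C=0: formula gives 0, H = 0 ✓
  A=0, B=0, C=1: formula gives 0, H = 0 ✓
  A=0, B=1, C=0: formula gives 0, H = 0 ✓
  A=0, B=1, C=1: formula gives 1, H = 1 ✓
  A=1, B=0, C=0: formula gives 1, H = 1 ✓
  …and likewise for the remaining 3 rows.
Every row agrees, so the formula is equivalent.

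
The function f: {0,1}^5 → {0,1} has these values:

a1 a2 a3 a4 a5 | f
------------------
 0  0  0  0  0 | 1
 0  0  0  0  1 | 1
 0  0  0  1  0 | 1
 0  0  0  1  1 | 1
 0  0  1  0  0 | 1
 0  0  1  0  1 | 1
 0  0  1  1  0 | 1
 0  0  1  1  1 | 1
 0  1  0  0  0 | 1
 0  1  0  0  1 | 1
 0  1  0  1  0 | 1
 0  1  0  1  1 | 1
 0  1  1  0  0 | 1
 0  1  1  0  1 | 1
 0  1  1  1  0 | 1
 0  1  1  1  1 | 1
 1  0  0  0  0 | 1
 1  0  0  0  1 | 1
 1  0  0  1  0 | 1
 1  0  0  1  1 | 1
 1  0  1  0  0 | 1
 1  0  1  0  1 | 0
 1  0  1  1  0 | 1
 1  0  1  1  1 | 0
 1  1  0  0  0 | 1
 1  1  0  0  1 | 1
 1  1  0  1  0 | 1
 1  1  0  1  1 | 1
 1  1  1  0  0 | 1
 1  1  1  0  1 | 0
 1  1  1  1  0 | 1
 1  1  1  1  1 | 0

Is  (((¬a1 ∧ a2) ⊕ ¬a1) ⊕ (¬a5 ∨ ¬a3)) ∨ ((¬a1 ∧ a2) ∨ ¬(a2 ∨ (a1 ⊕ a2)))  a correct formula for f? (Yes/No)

Test each input against both f and the formula:
  a1=0, a2=0, a3=0, a4=0, a5=0: formula gives 1, f = 1 ✓
  a1=0, a2=0, a3=0, a4=0, a5=1: formula gives 1, f = 1 ✓
  a1=0, a2=0, a3=0, a4=1, a5=0: formula gives 1, f = 1 ✓
  a1=0, a2=0, a3=0, a4=1, a5=1: formula gives 1, f = 1 ✓
  …and likewise for the remaining 28 rows.
No disagreement on any input; they are logically equivalent.

Yes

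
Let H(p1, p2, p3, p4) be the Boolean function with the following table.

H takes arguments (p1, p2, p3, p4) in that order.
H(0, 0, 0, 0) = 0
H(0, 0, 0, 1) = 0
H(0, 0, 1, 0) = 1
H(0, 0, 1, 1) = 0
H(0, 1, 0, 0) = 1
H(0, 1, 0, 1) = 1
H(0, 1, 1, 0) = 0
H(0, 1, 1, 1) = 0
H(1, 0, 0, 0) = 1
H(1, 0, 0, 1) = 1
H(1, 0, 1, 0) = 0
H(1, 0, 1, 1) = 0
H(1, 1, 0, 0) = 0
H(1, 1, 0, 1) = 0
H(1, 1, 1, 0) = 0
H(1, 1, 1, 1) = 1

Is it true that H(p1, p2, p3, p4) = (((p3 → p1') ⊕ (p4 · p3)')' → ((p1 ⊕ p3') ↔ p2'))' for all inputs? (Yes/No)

Yes

Check the formula against H row by row:
  p1=0, p2=0, p3=0, p4=0: formula gives 0, H = 0 ✓
  p1=0, p2=0, p3=0, p4=1: formula gives 0, H = 0 ✓
  p1=0, p2=0, p3=1, p4=0: formula gives 1, H = 1 ✓
  p1=0, p2=0, p3=1, p4=1: formula gives 0, H = 0 ✓
  …and likewise for the remaining 12 rows.
Every row agrees, so the formula is equivalent.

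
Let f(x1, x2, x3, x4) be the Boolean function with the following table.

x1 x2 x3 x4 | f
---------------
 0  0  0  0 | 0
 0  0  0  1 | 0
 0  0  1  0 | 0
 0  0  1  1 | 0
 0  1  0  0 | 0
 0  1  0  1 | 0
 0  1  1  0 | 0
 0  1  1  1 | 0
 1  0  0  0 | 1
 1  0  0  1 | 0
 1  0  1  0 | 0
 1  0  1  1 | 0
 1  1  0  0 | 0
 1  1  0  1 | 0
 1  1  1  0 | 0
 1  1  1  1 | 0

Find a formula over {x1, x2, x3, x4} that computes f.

f(x1, x2, x3, x4) = ((x1 AND NOT x2) AND NOT x3) AND NOT x4

Only row (1,0,0,0) gives 1. That row's minterm x1·¬x2·¬x3·¬x4 is f directly.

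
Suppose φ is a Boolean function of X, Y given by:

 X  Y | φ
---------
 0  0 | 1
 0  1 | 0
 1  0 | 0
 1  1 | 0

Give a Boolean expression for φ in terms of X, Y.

The output is 1 only when every input is 0 — NOR of all inputs.

φ(X, Y) = NOT (X OR Y)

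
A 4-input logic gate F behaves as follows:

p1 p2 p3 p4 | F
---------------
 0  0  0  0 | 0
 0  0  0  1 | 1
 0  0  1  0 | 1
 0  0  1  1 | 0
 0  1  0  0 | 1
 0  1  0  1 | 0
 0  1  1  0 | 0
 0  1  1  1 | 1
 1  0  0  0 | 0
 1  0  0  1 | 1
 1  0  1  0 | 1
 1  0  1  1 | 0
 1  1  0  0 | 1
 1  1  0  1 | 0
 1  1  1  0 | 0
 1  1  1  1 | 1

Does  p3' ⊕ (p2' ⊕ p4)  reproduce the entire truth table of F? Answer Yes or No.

Check the formula against F row by row:
  p1=0, p2=0, p3=0, p4=0: formula gives 0, F = 0 ✓
  p1=0, p2=0, p3=0, p4=1: formula gives 1, F = 1 ✓
  p1=0, p2=0, p3=1, p4=0: formula gives 1, F = 1 ✓
  p1=0, p2=0, p3=1, p4=1: formula gives 0, F = 0 ✓
  … (the remaining 12 rows also agree.)
No disagreement on any input; they are logically equivalent.

Yes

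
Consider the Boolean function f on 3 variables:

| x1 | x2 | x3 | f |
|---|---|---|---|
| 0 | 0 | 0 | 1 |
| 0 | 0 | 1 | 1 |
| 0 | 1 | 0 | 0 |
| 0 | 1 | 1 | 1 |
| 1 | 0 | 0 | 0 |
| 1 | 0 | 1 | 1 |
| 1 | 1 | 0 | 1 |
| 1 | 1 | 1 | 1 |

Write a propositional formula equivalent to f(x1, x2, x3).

There are just 2 zero rows: (0,1,0), (1,0,0). Their minterms are ¬x1·x2·¬x3, x1·¬x2·¬x3; the OR of those covers precisely the 0-outputs, and negating it yields f.

f(x1, x2, x3) = ~(((~x1 & x2) & ~x3) | ((x1 & ~x2) & ~x3))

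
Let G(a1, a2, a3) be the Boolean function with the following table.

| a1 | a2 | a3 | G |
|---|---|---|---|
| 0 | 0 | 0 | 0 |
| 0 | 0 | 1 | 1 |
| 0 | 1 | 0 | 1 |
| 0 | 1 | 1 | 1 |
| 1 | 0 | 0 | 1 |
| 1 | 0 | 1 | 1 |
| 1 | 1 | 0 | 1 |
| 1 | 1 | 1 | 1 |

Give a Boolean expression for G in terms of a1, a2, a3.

G(a1, a2, a3) = (a1 ∨ a2) ∨ a3

The output is 1 whenever at least one input is 1 — the OR of all inputs.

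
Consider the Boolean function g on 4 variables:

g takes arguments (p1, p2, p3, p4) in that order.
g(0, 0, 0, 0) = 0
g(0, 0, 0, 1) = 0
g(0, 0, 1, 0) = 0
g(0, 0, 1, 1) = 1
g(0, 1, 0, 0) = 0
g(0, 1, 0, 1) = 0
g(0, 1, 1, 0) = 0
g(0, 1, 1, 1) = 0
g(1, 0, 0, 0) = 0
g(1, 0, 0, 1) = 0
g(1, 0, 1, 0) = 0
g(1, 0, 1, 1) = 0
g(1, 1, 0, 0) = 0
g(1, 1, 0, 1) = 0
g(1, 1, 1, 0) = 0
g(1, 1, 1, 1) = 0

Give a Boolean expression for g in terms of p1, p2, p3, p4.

Only row (0,0,1,1) gives 1. That row's minterm ¬p1·¬p2·p3·p4 is g directly.

g(p1, p2, p3, p4) = ((not p1 and not p2) and p3) and p4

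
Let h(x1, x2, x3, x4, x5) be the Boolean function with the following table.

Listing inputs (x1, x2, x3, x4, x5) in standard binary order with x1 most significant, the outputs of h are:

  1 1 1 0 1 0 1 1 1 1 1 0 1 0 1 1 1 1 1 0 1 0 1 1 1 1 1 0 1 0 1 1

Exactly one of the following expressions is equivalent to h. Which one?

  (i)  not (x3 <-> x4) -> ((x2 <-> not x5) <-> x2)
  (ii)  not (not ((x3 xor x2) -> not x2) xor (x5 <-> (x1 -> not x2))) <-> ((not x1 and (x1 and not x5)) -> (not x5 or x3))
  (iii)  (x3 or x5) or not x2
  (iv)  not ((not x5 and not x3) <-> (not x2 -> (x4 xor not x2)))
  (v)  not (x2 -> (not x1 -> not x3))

i

(ii) disagrees with h on (0,0,0,0,1) (formula → 0, table → 1); rule it out.
(iii) disagrees with h on (0,0,0,1,1) (formula → 1, table → 0); rule it out.
(iv) disagrees with h on (0,0,0,0,0) (formula → 0, table → 1); rule it out.
(v) disagrees with h on (0,0,0,0,0) (formula → 0, table → 1); rule it out.
Only (i) survives; checking it on all 32 rows confirms it matches h.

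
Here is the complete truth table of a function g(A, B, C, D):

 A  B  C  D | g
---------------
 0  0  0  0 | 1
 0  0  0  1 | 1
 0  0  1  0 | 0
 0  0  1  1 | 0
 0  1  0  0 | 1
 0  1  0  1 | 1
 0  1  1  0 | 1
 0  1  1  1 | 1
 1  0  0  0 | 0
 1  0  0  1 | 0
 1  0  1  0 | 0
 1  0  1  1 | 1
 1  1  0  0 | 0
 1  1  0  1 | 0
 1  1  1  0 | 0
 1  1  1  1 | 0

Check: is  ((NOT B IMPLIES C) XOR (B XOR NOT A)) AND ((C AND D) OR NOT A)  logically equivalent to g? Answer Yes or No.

Evaluate ((NOT B IMPLIES C) XOR (B XOR NOT A)) AND ((C AND D) OR NOT A) on each row and compare to g:
  A=0, B=0, C=0, D=0: formula gives 1, g = 1 ✓
  A=0, B=0, C=0, D=1: formula gives 1, g = 1 ✓
  A=0, B=0, C=1, D=0: formula gives 0, g = 0 ✓
  A=0, B=0, C=1, D=1: formula gives 0, g = 0 ✓
  …and likewise for the remaining 12 rows.
Every row agrees, so the formula is equivalent.

Yes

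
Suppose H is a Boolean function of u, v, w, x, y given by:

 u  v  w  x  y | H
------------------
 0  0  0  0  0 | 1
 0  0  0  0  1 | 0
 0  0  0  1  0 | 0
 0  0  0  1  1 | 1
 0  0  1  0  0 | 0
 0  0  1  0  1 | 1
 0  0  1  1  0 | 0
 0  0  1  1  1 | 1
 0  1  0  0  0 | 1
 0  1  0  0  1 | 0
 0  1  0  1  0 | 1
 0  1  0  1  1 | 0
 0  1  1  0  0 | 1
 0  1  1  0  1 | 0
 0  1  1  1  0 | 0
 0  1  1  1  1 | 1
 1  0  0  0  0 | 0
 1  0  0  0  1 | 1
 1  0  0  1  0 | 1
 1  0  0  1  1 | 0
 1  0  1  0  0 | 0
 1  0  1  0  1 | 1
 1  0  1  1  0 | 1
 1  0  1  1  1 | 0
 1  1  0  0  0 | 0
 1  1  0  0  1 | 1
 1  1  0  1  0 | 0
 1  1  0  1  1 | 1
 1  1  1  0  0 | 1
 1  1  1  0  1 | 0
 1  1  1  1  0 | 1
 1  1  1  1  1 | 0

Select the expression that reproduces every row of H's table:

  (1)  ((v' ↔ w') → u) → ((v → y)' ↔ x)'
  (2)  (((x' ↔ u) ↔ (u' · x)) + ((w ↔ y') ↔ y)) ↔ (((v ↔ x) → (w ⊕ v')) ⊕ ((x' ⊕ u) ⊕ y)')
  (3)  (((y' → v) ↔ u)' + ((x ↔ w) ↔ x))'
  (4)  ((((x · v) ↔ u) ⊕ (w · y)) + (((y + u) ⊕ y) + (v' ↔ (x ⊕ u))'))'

2

(1) disagrees with H on (0,0,0,0,1) (formula → 1, table → 0); rule it out.
(3) disagrees with H on (0,0,0,1,0) (formula → 1, table → 0); rule it out.
(4) disagrees with H on (0,0,0,0,0) (formula → 0, table → 1); rule it out.
Only (2) survives; checking it on all 32 rows confirms it matches H.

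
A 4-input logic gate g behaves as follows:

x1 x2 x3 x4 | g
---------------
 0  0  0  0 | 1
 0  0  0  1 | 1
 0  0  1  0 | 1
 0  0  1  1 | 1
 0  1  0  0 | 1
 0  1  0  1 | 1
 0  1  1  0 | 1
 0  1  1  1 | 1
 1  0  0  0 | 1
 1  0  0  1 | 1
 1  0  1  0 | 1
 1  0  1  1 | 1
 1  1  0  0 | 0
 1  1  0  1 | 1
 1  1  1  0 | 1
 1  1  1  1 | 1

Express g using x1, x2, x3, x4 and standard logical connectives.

Only row (1,1,0,0) gives 0. So g is 1 everywhere except there — the complement of the minterm x1·x2·¬x3·¬x4.

g(x1, x2, x3, x4) = ~(((x1 & x2) & ~x3) & ~x4)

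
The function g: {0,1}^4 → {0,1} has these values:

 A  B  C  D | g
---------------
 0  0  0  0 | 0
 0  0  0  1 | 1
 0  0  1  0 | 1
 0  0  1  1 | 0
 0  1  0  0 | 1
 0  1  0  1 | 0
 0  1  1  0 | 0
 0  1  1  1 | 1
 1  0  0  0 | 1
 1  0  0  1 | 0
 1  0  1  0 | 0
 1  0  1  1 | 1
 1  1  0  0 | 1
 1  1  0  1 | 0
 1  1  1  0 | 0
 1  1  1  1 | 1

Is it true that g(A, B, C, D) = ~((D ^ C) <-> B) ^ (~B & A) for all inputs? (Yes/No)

Evaluate ~((D ^ C) <-> B) ^ (~B & A) on each row and compare to g:
  A=0, B=0, C=0, D=0: formula gives 0, g = 0 ✓
  A=0, B=0, C=0, D=1: formula gives 1, g = 1 ✓
  A=0, B=0, C=1, D=0: formula gives 1, g = 1 ✓
  A=0, B=0, C=1, D=1: formula gives 0, g = 0 ✓
  … (the remaining 12 rows also agree.)
All 16 rows match — the expression computes g exactly.

Yes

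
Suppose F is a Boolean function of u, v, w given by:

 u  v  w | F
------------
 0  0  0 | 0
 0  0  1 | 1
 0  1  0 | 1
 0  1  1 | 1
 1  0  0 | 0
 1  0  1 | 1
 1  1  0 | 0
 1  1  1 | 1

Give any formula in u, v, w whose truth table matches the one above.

There are just 3 zero rows: (0,0,0), (1,0,0), (1,1,0). Their minterms are ¬u·¬v·¬w, u·¬v·¬w, u·v·¬w; the OR of those covers precisely the 0-outputs, and negating it yields F.

F(u, v, w) = ((((u' · v') · w') + ((u · v') · w')) + ((u · v) · w'))'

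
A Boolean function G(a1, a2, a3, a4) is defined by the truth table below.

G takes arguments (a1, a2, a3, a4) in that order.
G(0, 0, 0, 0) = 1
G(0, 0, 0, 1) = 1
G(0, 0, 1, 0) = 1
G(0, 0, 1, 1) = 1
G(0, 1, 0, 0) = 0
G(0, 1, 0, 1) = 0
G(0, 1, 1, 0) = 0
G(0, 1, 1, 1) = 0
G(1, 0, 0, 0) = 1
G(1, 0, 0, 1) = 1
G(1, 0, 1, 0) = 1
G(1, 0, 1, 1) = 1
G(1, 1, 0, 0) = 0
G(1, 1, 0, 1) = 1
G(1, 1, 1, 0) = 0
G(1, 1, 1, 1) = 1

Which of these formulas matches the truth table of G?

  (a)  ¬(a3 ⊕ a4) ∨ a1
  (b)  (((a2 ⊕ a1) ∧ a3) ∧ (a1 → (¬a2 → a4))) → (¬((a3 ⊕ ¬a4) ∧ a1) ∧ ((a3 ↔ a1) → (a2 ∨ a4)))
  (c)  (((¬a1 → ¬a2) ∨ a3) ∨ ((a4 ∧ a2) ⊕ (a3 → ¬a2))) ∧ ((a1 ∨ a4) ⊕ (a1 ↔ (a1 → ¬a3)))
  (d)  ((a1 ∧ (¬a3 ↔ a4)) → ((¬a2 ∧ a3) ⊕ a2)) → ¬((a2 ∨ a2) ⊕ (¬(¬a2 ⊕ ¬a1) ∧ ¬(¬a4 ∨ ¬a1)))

d

(a) fails at (0,0,0,1): the formula yields 0, G is 1.
(b) fails at (0,1,0,0): the formula yields 1, G is 0.
(c) fails at (0,0,0,0): the formula yields 0, G is 1.
(d) is the remaining candidate, and it agrees with G on all 16 inputs.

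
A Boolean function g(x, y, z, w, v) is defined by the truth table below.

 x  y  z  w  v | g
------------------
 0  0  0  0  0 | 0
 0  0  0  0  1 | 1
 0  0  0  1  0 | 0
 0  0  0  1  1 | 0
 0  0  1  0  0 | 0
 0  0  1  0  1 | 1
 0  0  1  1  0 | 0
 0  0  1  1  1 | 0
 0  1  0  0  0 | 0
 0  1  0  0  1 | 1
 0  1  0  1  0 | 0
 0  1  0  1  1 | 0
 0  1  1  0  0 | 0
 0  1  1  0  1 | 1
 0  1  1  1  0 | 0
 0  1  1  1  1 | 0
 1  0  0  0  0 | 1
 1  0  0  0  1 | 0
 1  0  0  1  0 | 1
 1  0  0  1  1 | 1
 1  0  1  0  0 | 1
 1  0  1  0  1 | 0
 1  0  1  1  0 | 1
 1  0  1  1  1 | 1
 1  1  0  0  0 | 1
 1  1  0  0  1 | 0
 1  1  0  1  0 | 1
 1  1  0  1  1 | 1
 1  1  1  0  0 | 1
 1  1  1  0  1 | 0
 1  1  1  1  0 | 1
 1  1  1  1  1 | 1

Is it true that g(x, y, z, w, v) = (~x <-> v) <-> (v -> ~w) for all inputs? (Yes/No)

Yes

Test each input against both g and the formula:
  x=0, y=0, z=0, w=0, v=0: formula gives 0, g = 0 ✓
  x=0, y=0, z=0, w=0, v=1: formula gives 1, g = 1 ✓
  x=0, y=0, z=0, w=1, v=0: formula gives 0, g = 0 ✓
  x=0, y=0, z=0, w=1, v=1: formula gives 0, g = 0 ✓
  …and likewise for the remaining 28 rows.
Every row agrees, so the formula is equivalent.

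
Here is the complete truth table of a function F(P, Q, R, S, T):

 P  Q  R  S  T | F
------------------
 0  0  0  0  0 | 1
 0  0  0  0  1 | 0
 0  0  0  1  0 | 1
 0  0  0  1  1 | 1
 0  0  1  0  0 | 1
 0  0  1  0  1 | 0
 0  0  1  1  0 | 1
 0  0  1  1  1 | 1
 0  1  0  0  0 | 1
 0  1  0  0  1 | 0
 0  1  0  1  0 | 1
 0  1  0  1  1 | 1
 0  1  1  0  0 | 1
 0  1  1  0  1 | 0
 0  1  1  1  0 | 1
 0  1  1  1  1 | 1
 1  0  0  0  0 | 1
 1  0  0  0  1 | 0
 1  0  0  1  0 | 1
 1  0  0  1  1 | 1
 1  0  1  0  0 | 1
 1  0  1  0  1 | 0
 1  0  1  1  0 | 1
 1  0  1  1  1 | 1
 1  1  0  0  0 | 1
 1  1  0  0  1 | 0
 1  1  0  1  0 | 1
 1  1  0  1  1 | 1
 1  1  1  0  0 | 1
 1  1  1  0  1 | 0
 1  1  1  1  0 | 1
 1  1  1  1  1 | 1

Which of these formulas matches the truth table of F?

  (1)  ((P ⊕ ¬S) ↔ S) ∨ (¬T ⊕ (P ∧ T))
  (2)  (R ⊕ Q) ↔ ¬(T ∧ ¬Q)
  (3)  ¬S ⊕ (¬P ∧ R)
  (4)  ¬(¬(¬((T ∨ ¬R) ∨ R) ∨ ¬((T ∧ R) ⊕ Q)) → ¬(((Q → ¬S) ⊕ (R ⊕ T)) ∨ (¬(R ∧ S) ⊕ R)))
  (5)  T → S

(1): at (0,0,0,1,1) it gives 0, but F = 1 — eliminated.
(2): at (0,0,0,0,0) it gives 0, but F = 1 — eliminated.
(3): at (0,0,0,0,1) it gives 1, but F = 0 — eliminated.
(4): at (0,0,0,0,0) it gives 0, but F = 1 — eliminated.
Only (5) survives; checking it on all 32 rows confirms it matches F.

5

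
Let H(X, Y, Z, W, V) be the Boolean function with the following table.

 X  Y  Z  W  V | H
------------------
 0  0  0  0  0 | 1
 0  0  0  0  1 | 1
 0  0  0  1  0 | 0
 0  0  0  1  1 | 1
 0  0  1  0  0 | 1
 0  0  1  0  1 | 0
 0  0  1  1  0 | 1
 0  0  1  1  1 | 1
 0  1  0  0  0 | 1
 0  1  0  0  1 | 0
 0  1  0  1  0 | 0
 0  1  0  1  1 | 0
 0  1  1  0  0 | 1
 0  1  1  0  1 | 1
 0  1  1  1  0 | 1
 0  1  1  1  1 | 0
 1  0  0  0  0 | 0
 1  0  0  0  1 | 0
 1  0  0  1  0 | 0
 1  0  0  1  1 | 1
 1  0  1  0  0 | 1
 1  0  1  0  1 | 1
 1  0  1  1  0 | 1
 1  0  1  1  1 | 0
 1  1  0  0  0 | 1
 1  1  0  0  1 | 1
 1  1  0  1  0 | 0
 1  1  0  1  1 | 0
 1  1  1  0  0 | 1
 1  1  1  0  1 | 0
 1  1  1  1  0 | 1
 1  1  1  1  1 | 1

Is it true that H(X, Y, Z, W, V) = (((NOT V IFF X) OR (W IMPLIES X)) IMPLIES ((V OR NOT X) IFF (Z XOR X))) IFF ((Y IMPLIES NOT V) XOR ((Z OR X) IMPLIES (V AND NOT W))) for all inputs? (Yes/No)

Check the formula against H row by row:
  X=0, Y=0, Z=0, W=0, V=0: formula gives 1, H = 1 ✓
  X=0, Y=0, Z=0, W=0, V=1: formula gives 1, H = 1 ✓
  X=0, Y=0, Z=0, W=1, V=0: formula gives 0, H = 0 ✓
  X=0, Y=0, Z=0, W=1, V=1: formula gives 1, H = 1 ✓
  …
  X=1, Y=1, Z=0, W=0, V=0: formula gives 0, but H = 1 ✗
A single disagreement suffices: at (1,1,0,0,0) they differ, so the formula does not compute H.

No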